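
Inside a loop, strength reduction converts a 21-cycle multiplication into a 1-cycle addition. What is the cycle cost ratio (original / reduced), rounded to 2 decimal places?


Ratio = mult_cost / add_cost = 21 / 1 = 21.0

21.0


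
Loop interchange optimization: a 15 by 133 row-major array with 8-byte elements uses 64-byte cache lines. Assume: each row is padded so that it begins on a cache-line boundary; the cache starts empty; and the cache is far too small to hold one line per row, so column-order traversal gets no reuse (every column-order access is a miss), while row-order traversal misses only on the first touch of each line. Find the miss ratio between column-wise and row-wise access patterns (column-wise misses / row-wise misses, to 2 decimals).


Each row occupies 133 * 8 = 1064 bytes and starts on a line boundary, so it spans ceil(1064 / 64) = 17 cache lines.
Row-major traversal misses (one per line touched): 15 * ceil(133 * 8 / 64) = 255
Column-major traversal misses (no reuse, every access misses): 15 * 133 = 1995
Ratio = 1995 / 255 = 7.82

7.82


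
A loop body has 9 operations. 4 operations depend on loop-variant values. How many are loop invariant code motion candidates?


Invariant candidates = total - loop-dependent
= 9 - 4 = 5

5


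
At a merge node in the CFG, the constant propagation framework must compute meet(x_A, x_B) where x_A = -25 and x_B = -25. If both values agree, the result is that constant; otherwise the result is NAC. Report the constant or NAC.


Meet operation: if both paths give the same constant, result is that constant; if they differ, result is NAC (not-a-constant).
Path A: -25, Path B: -25 -> equal
Result: constant -> -25

-25


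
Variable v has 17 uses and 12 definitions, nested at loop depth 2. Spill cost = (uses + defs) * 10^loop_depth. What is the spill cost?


uses + defs = 17 + 12 = 29
10^2 = 100
Spill cost = 29 * 100 = 2900

2900


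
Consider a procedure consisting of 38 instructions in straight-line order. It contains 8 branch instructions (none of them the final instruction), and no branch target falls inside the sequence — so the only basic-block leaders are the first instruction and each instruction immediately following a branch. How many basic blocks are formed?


With no in-sequence branch targets, the leaders are the first instruction plus the instruction after each branch.
Number of basic blocks = branches + 1
= 8 + 1 = 9

9


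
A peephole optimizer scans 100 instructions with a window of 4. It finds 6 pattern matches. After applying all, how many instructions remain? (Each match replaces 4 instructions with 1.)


Each match removes 3 instructions.
Total removed = 6 * 3 = 18
Remaining = 100 - 18 = 82

82


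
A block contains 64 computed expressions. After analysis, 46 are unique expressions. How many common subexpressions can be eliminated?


CSE count = total expressions - unique expressions
= 64 - 46 = 18

18


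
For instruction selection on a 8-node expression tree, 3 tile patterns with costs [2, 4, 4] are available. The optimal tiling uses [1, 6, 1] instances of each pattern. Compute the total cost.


Total cost = sum(count_i * cost_i)
= 1*2 + 6*4 + 1*4
= 30

30


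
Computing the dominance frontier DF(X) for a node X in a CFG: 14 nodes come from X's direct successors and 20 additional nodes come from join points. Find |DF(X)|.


DF(X) = direct successor contributions + join point contributions
= 14 + 20 = 34

34


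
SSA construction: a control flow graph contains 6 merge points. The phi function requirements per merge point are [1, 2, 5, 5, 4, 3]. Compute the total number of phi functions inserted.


Total phi functions = sum of phi functions at each join node
= 1 + 2 + 5 + 5 + 4 + 3 = 20

20


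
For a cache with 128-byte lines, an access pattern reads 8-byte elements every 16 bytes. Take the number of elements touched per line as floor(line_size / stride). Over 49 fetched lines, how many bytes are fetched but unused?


Elements per line = floor(128 / 16) = 8
Bytes used per line = 8 * 8 = 64
Wasted per line = 128 - 64 = 64
Total wasted = 64 * 49 = 3136

3136


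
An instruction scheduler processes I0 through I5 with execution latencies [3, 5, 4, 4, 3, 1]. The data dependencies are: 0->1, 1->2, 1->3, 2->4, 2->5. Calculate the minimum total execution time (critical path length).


Compute longest path through dependency graph: dist(Ik) = max over predecessors of dist + latency(Ik).
dist(I0) = latency 3 = 3
dist(I1) = dist(I0) + 5 = 3 + 5 = 8
dist(I2) = dist(I1) + 4 = 8 + 4 = 12
dist(I3) = dist(I1) + 4 = 8 + 4 = 12
dist(I4) = dist(I2) + 3 = 12 + 3 = 15
dist(I5) = dist(I2) + 1 = 12 + 1 = 13
Critical path = max dist = 15

15


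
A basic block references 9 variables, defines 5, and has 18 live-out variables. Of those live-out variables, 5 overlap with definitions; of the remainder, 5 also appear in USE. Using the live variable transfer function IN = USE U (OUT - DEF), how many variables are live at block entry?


OUT - DEF: 18 - 5 = 13
|IN| = |USE| + |OUT - DEF| - |USE ∩ (OUT - DEF)| = 9 + 13 - 5 = 17

17


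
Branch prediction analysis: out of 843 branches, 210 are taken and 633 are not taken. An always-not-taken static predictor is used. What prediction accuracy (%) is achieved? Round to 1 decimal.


Predictor: always-not-taken
Correct predictions = 633
Accuracy = 633 / 843 * 100 = 75.1%

75.1


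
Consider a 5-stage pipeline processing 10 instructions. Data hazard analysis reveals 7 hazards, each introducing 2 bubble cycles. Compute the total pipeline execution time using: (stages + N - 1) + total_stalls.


Base cycles = 5 + 10 - 1 = 14
Total stalls = 7 * 2 = 14
Total = 14 + 14 = 28

28


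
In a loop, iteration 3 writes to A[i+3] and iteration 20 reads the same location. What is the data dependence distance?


Distance = read iteration - write iteration
= 20 - 3 = 17

17


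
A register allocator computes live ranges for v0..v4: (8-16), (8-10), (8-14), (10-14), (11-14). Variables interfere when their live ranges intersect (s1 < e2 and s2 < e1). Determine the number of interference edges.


Check all pairs for overlapping intervals.
Two intervals (s1,e1) and (s2,e2) overlap if s1 < e2 and s2 < e1.
v0 (8-16) vs v1..v4: overlaps v1, v2, v3, v4 -> 4
v1 (8-10) vs v2..v4: overlaps v2 -> 1
v2 (8-14) vs v3..v4: overlaps v3, v4 -> 2
v3 (10-14) vs v4: overlaps v4 -> 1
Total overlapping pairs = 4 + 1 + 2 + 1 = 8

8


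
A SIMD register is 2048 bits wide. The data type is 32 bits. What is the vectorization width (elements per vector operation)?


Width = SIMD bits / data type bits
= 2048 / 32 = 64

64


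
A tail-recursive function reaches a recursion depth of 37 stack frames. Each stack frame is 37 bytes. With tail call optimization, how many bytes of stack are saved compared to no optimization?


Without TCO: 37 * 37 = 1369 bytes
With TCO: reuse 1 frame = 37 bytes
Savings = 1369 - 37 = 1332

1332


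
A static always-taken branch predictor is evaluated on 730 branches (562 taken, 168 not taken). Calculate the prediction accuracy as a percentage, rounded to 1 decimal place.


Predictor: always-taken
Correct predictions = 562
Accuracy = 562 / 730 * 100 = 77.0%

77.0


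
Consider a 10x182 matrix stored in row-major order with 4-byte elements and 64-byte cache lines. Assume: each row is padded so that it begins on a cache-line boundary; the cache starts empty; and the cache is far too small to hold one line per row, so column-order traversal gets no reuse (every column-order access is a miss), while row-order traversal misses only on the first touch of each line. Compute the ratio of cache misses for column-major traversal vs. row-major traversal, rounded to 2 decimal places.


Each row occupies 182 * 4 = 728 bytes and starts on a line boundary, so it spans ceil(728 / 64) = 12 cache lines.
Row-major traversal misses (one per line touched): 10 * ceil(182 * 4 / 64) = 120
Column-major traversal misses (no reuse, every access misses): 10 * 182 = 1820
Ratio = 1820 / 120 = 15.17

15.17


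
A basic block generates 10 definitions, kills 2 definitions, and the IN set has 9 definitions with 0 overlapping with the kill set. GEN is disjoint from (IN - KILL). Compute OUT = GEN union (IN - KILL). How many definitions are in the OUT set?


IN - KILL: 9 - 0 = 9 surviving definitions
OUT = GEN + surviving = 10 + 9 = 19

19


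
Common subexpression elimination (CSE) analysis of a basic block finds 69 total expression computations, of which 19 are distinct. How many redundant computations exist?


CSE count = total expressions - unique expressions
= 69 - 19 = 50

50


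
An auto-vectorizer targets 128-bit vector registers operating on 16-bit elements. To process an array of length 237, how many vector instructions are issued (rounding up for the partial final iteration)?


Width = 128 / 16 = 8 elements per vector op
Iterations = ceil(237 / 8) = 30

30


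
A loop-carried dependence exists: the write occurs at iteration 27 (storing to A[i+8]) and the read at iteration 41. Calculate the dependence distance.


Distance = read iteration - write iteration
= 41 - 27 = 14

14


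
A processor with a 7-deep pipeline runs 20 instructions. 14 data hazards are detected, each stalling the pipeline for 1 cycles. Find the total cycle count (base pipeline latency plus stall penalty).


Base cycles = 7 + 20 - 1 = 26
Total stalls = 14 * 1 = 14
Total = 26 + 14 = 40

40


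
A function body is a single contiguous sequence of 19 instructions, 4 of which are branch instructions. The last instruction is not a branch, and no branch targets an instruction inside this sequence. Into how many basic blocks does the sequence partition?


With no in-sequence branch targets, the leaders are the first instruction plus the instruction after each branch.
Number of basic blocks = branches + 1
= 4 + 1 = 5

5


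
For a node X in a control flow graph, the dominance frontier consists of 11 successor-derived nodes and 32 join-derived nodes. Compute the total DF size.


DF(X) = direct successor contributions + join point contributions
= 11 + 32 = 43

43


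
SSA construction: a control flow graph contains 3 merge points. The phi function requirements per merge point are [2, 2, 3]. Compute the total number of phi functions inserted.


Total phi functions = sum of phi functions at each join node
= 2 + 2 + 3 = 7

7


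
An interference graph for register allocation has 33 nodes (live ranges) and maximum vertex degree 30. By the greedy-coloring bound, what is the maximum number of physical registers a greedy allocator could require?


Greedy coloring never needs more than (max_degree + 1) colors: when coloring a vertex, at most max_degree neighbors are already colored.
Upper bound = 30 + 1 = 31

31


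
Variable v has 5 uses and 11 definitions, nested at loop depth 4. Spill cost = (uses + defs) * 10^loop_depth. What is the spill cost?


uses + defs = 5 + 11 = 16
10^4 = 10000
Spill cost = 16 * 10000 = 160000

160000


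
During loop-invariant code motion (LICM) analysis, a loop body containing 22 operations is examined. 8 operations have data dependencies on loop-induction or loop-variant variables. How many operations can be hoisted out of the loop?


Invariant candidates = total - loop-dependent
= 22 - 8 = 14

14


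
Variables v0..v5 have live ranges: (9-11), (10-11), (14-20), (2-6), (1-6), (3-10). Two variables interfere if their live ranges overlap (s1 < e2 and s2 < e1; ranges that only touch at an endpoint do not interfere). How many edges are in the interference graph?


Check all pairs for overlapping intervals.
Two intervals (s1,e1) and (s2,e2) overlap if s1 < e2 and s2 < e1.
v0 (9-11) vs v1..v5: overlaps v1, v5 -> 2
v1 (10-11) vs v2..v5: overlaps none -> 0
v2 (14-20) vs v3..v5: overlaps none -> 0
v3 (2-6) vs v4..v5: overlaps v4, v5 -> 2
v4 (1-6) vs v5: overlaps v5 -> 1
Total overlapping pairs = 2 + 0 + 0 + 2 + 1 = 5

5


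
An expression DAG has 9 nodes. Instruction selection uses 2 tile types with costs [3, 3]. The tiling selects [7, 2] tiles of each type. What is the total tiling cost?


Total cost = sum(count_i * cost_i)
= 7*3 + 2*3
= 27

27


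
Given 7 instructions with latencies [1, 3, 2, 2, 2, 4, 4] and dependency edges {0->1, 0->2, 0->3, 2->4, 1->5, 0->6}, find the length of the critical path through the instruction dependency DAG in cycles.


Compute longest path through dependency graph: dist(Ik) = max over predecessors of dist + latency(Ik).
dist(I0) = latency 1 = 1
dist(I1) = dist(I0) + 3 = 1 + 3 = 4
dist(I2) = dist(I0) + 2 = 1 + 2 = 3
dist(I3) = dist(I0) + 2 = 1 + 2 = 3
dist(I4) = dist(I2) + 2 = 3 + 2 = 5
dist(I5) = dist(I1) + 4 = 4 + 4 = 8
dist(I6) = dist(I0) + 4 = 1 + 4 = 5
Critical path = max dist = 8

8


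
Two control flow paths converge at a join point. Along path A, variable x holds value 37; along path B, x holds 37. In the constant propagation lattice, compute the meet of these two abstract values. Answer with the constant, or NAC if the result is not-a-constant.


Meet operation: if both paths give the same constant, result is that constant; if they differ, result is NAC (not-a-constant).
Path A: 37, Path B: 37 -> equal
Result: constant -> 37

37


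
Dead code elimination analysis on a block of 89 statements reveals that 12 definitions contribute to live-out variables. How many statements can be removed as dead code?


Dead code = total statements - live definitions
= 89 - 12 = 77

77


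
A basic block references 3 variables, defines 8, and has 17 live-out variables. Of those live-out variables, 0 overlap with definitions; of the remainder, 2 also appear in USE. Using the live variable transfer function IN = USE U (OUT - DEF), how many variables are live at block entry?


OUT - DEF: 17 - 0 = 17
|IN| = |USE| + |OUT - DEF| - |USE ∩ (OUT - DEF)| = 3 + 17 - 2 = 18

18


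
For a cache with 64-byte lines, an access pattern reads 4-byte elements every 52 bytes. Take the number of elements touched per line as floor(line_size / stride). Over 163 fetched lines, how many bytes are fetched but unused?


Elements per line = floor(64 / 52) = 1
Bytes used per line = 1 * 4 = 4
Wasted per line = 64 - 4 = 60
Total wasted = 60 * 163 = 9780

9780


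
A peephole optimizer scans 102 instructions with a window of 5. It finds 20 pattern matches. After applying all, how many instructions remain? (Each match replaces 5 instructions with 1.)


Each match removes 4 instructions.
Total removed = 20 * 4 = 80
Remaining = 102 - 80 = 22

22


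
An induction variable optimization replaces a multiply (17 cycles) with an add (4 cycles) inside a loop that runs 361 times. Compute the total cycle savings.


Per-iteration saving = 17 - 4 = 13
Total saved = 361 * 13 = 4693

4693


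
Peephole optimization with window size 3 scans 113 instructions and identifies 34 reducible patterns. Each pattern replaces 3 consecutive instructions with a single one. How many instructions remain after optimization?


Each match removes 2 instructions.
Total removed = 34 * 2 = 68
Remaining = 113 - 68 = 45

45


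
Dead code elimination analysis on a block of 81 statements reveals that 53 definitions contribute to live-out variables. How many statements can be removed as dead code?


Dead code = total statements - live definitions
= 81 - 53 = 28

28


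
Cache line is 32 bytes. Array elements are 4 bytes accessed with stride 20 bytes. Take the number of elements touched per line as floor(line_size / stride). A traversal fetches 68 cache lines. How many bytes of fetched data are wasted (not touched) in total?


Elements per line = floor(32 / 20) = 1
Bytes used per line = 1 * 4 = 4
Wasted per line = 32 - 4 = 28
Total wasted = 28 * 68 = 1904

1904


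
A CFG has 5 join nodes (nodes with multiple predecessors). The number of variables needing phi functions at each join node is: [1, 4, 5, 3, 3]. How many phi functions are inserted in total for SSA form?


Total phi functions = sum of phi functions at each join node
= 1 + 4 + 5 + 3 + 3 = 16

16


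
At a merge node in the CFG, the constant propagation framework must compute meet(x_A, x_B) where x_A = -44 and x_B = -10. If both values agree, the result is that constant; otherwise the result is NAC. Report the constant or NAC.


Meet operation: if both paths give the same constant, result is that constant; if they differ, result is NAC (not-a-constant).
Path A: -44, Path B: -10 -> differ
Result: not-a-constant -> NAC

NAC


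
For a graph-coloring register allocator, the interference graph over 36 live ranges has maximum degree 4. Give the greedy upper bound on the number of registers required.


Greedy coloring never needs more than (max_degree + 1) colors: when coloring a vertex, at most max_degree neighbors are already colored.
Upper bound = 4 + 1 = 5

5


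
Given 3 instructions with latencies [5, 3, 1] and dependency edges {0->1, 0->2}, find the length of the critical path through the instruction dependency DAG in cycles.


Compute longest path through dependency graph: dist(Ik) = max over predecessors of dist + latency(Ik).
dist(I0) = latency 5 = 5
dist(I1) = dist(I0) + 3 = 5 + 3 = 8
dist(I2) = dist(I0) + 1 = 5 + 1 = 6
Critical path = max dist = 8

8


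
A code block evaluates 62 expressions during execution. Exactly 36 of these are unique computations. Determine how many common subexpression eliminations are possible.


CSE count = total expressions - unique expressions
= 62 - 36 = 26

26


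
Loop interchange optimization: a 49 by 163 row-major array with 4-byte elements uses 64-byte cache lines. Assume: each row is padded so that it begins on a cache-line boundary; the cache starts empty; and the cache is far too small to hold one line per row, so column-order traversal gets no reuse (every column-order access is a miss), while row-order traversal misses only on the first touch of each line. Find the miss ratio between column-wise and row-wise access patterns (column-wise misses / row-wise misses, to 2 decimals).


Each row occupies 163 * 4 = 652 bytes and starts on a line boundary, so it spans ceil(652 / 64) = 11 cache lines.
Row-major traversal misses (one per line touched): 49 * ceil(163 * 4 / 64) = 539
Column-major traversal misses (no reuse, every access misses): 49 * 163 = 7987
Ratio = 7987 / 539 = 14.82

14.82


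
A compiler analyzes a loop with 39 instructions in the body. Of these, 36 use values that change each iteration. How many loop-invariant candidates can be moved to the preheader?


Invariant candidates = total - loop-dependent
= 39 - 36 = 3

3


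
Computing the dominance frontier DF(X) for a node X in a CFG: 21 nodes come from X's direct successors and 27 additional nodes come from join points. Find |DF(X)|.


DF(X) = direct successor contributions + join point contributions
= 21 + 27 = 48

48


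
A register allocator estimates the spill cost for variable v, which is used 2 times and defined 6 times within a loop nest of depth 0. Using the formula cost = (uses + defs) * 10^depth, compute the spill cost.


uses + defs = 2 + 6 = 8
10^0 = 1
Spill cost = 8 * 1 = 8

8


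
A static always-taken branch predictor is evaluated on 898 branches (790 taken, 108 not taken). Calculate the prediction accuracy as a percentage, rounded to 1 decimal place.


Predictor: always-taken
Correct predictions = 790
Accuracy = 790 / 898 * 100 = 88.0%

88.0


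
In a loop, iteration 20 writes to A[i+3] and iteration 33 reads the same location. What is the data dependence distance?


Distance = read iteration - write iteration
= 33 - 20 = 13

13


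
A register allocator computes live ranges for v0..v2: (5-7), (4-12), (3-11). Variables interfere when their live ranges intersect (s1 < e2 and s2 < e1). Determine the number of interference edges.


Check all pairs for overlapping intervals.
Two intervals (s1,e1) and (s2,e2) overlap if s1 < e2 and s2 < e1.
v0 (5-7) vs v1..v2: overlaps v1, v2 -> 2
v1 (4-12) vs v2: overlaps v2 -> 1
Total overlapping pairs = 2 + 1 = 3

3


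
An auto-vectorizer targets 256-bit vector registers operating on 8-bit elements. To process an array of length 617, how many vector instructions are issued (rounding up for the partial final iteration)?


Width = 256 / 8 = 32 elements per vector op
Iterations = ceil(617 / 32) = 20

20


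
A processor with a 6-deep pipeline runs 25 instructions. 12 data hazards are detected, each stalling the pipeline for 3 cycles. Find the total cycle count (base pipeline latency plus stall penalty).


Base cycles = 6 + 25 - 1 = 30
Total stalls = 12 * 3 = 36
Total = 30 + 36 = 66

66


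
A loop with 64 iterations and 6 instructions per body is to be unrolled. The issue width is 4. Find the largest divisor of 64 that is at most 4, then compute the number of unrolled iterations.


Largest divisor of 64 <= 4 is 4
New iterations = 64 / 4 = 16

16


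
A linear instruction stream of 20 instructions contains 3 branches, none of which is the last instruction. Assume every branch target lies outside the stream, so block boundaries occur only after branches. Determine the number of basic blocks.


With no in-sequence branch targets, the leaders are the first instruction plus the instruction after each branch.
Number of basic blocks = branches + 1
= 3 + 1 = 4

4


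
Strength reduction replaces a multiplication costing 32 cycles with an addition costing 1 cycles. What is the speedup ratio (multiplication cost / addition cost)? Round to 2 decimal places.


Ratio = mult_cost / add_cost = 32 / 1 = 32.0

32.0


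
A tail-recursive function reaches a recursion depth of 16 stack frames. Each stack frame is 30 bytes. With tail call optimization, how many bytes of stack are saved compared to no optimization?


Without TCO: 16 * 30 = 480 bytes
With TCO: reuse 1 frame = 30 bytes
Savings = 480 - 30 = 450

450


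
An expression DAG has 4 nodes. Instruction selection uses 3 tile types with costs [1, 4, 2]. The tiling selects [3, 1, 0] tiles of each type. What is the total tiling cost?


Total cost = sum(count_i * cost_i)
= 3*1 + 1*4 + 0*2
= 7

7


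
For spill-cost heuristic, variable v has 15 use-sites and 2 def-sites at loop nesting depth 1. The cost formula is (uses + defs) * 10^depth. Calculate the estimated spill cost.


uses + defs = 15 + 2 = 17
10^1 = 10
Spill cost = 17 * 10 = 170

170


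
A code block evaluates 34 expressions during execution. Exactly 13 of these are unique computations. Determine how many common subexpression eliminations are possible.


CSE count = total expressions - unique expressions
= 34 - 13 = 21

21


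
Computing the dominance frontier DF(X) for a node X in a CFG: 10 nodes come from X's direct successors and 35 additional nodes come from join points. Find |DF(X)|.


DF(X) = direct successor contributions + join point contributions
= 10 + 35 = 45

45


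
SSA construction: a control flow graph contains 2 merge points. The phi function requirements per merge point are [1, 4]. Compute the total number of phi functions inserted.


Total phi functions = sum of phi functions at each join node
= 1 + 4 = 5

5


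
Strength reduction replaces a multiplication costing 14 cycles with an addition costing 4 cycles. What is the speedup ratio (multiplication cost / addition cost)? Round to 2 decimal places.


Ratio = mult_cost / add_cost = 14 / 4 = 3.5

3.5


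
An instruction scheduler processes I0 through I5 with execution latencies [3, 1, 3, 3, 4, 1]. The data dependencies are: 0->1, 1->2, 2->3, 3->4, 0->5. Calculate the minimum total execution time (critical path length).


Compute longest path through dependency graph: dist(Ik) = max over predecessors of dist + latency(Ik).
dist(I0) = latency 3 = 3
dist(I1) = dist(I0) + 1 = 3 + 1 = 4
dist(I2) = dist(I1) + 3 = 4 + 3 = 7
dist(I3) = dist(I2) + 3 = 7 + 3 = 10
dist(I4) = dist(I3) + 4 = 10 + 4 = 14
dist(I5) = dist(I0) + 1 = 3 + 1 = 4
Critical path = max dist = 14

14


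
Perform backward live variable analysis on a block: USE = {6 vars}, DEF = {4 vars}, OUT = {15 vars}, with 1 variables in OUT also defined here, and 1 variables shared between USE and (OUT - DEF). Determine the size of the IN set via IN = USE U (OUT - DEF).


OUT - DEF: 15 - 1 = 14
|IN| = |USE| + |OUT - DEF| - |USE ∩ (OUT - DEF)| = 6 + 14 - 1 = 19

19


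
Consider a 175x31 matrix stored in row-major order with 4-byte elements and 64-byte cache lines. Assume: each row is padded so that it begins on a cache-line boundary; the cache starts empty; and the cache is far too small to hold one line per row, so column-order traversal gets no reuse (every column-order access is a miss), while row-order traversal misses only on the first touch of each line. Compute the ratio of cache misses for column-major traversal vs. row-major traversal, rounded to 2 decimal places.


Each row occupies 31 * 4 = 124 bytes and starts on a line boundary, so it spans ceil(124 / 64) = 2 cache lines.
Row-major traversal misses (one per line touched): 175 * ceil(31 * 4 / 64) = 350
Column-major traversal misses (no reuse, every access misses): 175 * 31 = 5425
Ratio = 5425 / 350 = 15.5

15.5


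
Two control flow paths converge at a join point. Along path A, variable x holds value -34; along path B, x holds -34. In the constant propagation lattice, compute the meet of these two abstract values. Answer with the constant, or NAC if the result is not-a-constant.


Meet operation: if both paths give the same constant, result is that constant; if they differ, result is NAC (not-a-constant).
Path A: -34, Path B: -34 -> equal
Result: constant -> -34

-34


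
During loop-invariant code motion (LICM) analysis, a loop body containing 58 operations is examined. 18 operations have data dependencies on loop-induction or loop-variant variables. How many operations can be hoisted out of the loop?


Invariant candidates = total - loop-dependent
= 58 - 18 = 40

40


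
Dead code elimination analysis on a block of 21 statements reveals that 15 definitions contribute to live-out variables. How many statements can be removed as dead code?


Dead code = total statements - live definitions
= 21 - 15 = 6

6


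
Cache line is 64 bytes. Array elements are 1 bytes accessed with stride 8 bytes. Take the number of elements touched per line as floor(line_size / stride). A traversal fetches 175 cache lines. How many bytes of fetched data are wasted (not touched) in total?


Elements per line = floor(64 / 8) = 8
Bytes used per line = 8 * 1 = 8
Wasted per line = 64 - 8 = 56
Total wasted = 56 * 175 = 9800

9800


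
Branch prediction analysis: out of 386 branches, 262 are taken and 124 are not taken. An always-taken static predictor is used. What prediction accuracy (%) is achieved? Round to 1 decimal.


Predictor: always-taken
Correct predictions = 262
Accuracy = 262 / 386 * 100 = 67.9%

67.9


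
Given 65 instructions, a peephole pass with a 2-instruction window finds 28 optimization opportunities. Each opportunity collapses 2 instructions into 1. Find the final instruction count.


Each match removes 1 instructions.
Total removed = 28 * 1 = 28
Remaining = 65 - 28 = 37

37


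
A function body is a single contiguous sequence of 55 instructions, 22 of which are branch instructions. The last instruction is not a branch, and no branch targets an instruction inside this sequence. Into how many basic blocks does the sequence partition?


With no in-sequence branch targets, the leaders are the first instruction plus the instruction after each branch.
Number of basic blocks = branches + 1
= 22 + 1 = 23

23


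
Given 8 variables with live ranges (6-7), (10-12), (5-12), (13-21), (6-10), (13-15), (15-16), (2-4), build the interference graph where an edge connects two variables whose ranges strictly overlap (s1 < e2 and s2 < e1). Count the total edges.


Check all pairs for overlapping intervals.
Two intervals (s1,e1) and (s2,e2) overlap if s1 < e2 and s2 < e1.
v0 (6-7) vs v1..v7: overlaps v2, v4 -> 2
v1 (10-12) vs v2..v7: overlaps v2 -> 1
v2 (5-12) vs v3..v7: overlaps v4 -> 1
v3 (13-21) vs v4..v7: overlaps v5, v6 -> 2
v4 (6-10) vs v5..v7: overlaps none -> 0
v5 (13-15) vs v6..v7: overlaps none -> 0
v6 (15-16) vs v7: overlaps none -> 0
Total overlapping pairs = 2 + 1 + 1 + 2 + 0 + 0 + 0 = 6

6


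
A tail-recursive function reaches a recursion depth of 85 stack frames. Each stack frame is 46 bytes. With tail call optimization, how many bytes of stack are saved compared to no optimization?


Without TCO: 85 * 46 = 3910 bytes
With TCO: reuse 1 frame = 46 bytes
Savings = 3910 - 46 = 3864

3864


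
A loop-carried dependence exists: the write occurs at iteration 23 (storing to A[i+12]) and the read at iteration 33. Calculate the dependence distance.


Distance = read iteration - write iteration
= 33 - 23 = 10

10


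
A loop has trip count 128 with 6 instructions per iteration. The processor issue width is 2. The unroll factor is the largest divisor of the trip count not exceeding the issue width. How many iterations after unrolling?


Largest divisor of 128 <= 2 is 2
New iterations = 128 / 2 = 64

64


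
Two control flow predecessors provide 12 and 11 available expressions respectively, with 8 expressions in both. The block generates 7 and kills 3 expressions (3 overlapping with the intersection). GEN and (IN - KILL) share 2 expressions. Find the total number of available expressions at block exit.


IN = intersection of predecessors = 8
IN - KILL = 8 - 3 = 5
|OUT| = |GEN| + |IN - KILL| - |GEN ∩ (IN - KILL)| = 7 + 5 - 2 = 10

10


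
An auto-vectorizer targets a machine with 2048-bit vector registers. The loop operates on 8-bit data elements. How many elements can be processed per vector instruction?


Width = SIMD bits / data type bits
= 2048 / 8 = 256

256


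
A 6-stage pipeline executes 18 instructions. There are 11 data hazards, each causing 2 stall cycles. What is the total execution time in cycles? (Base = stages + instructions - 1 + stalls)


Base cycles = 6 + 18 - 1 = 23
Total stalls = 11 * 2 = 22
Total = 23 + 22 = 45

45


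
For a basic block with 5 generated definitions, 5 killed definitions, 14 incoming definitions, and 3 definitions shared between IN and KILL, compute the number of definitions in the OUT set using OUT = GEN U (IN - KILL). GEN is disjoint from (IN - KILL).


IN - KILL: 14 - 3 = 11 surviving definitions
OUT = GEN + surviving = 5 + 11 = 16

16


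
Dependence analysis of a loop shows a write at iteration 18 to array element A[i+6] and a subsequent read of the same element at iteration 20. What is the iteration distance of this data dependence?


Distance = read iteration - write iteration
= 20 - 18 = 2

2


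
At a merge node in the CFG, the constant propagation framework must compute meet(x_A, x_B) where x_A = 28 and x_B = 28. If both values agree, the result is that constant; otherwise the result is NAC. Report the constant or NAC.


Meet operation: if both paths give the same constant, result is that constant; if they differ, result is NAC (not-a-constant).
Path A: 28, Path B: 28 -> equal
Result: constant -> 28

28


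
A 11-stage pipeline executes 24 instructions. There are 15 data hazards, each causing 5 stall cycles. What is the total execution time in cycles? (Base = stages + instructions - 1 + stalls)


Base cycles = 11 + 24 - 1 = 34
Total stalls = 15 * 5 = 75
Total = 34 + 75 = 109

109


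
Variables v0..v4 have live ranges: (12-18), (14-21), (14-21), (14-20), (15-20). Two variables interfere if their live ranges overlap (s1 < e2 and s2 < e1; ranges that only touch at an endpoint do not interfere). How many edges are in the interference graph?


Check all pairs for overlapping intervals.
Two intervals (s1,e1) and (s2,e2) overlap if s1 < e2 and s2 < e1.
v0 (12-18) vs v1..v4: overlaps v1, v2, v3, v4 -> 4
v1 (14-21) vs v2..v4: overlaps v2, v3, v4 -> 3
v2 (14-21) vs v3..v4: overlaps v3, v4 -> 2
v3 (14-20) vs v4: overlaps v4 -> 1
Total overlapping pairs = 4 + 3 + 2 + 1 = 10

10


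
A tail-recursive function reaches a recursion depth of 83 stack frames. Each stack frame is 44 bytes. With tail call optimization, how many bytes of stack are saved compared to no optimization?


Without TCO: 83 * 44 = 3652 bytes
With TCO: reuse 1 frame = 44 bytes
Savings = 3652 - 44 = 3608

3608


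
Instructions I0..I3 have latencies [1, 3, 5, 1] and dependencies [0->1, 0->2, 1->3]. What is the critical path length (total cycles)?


Compute longest path through dependency graph: dist(Ik) = max over predecessors of dist + latency(Ik).
dist(I0) = latency 1 = 1
dist(I1) = dist(I0) + 3 = 1 + 3 = 4
dist(I2) = dist(I0) + 5 = 1 + 5 = 6
dist(I3) = dist(I1) + 1 = 4 + 1 = 5
Critical path = max dist = 6

6


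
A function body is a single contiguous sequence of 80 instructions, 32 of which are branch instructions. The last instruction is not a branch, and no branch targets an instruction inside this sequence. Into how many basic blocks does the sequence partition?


With no in-sequence branch targets, the leaders are the first instruction plus the instruction after each branch.
Number of basic blocks = branches + 1
= 32 + 1 = 33

33


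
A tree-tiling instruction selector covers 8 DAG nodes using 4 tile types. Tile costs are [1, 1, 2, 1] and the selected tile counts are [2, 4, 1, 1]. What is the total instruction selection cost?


Total cost = sum(count_i * cost_i)
= 2*1 + 4*1 + 1*2 + 1*1
= 9

9


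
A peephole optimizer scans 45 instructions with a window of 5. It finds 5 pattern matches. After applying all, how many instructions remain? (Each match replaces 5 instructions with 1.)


Each match removes 4 instructions.
Total removed = 5 * 4 = 20
Remaining = 45 - 20 = 25

25


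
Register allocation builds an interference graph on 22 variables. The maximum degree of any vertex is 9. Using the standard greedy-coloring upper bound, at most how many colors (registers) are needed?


Greedy coloring never needs more than (max_degree + 1) colors: when coloring a vertex, at most max_degree neighbors are already colored.
Upper bound = 9 + 1 = 10

10


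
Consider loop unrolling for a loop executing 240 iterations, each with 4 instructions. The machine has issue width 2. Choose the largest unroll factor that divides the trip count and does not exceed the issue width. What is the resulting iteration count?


Largest divisor of 240 <= 2 is 2
New iterations = 240 / 2 = 120

120


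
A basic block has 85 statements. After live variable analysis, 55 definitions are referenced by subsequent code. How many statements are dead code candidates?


Dead code = total statements - live definitions
= 85 - 55 = 30

30


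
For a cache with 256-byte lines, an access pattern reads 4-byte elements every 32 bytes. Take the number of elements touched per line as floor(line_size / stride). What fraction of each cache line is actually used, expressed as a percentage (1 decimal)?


Elements per cache line = floor(256 / 32) = 8
Bytes used = 8 * 4 = 32
Utilization = 32 / 256 * 100 = 12.5%

12.5


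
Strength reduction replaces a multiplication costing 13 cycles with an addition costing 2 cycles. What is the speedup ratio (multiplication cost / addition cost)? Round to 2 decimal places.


Ratio = mult_cost / add_cost = 13 / 2 = 6.5

6.5


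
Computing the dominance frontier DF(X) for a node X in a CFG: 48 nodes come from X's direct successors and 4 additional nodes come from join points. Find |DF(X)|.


DF(X) = direct successor contributions + join point contributions
= 48 + 4 = 52

52


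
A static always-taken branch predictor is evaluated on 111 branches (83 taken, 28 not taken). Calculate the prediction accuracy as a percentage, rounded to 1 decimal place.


Predictor: always-taken
Correct predictions = 83
Accuracy = 83 / 111 * 100 = 74.8%

74.8


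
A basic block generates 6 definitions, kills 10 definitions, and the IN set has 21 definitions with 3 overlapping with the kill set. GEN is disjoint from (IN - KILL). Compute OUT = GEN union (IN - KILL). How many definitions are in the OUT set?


IN - KILL: 21 - 3 = 18 surviving definitions
OUT = GEN + surviving = 6 + 18 = 24

24


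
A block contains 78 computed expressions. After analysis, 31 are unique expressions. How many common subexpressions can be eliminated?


CSE count = total expressions - unique expressions
= 78 - 31 = 47

47


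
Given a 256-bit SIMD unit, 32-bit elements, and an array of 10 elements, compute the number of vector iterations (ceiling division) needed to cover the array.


Width = 256 / 32 = 8 elements per vector op
Iterations = ceil(10 / 8) = 2

2


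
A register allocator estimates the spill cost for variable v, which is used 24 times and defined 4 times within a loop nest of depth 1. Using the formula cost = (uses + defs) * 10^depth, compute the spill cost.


uses + defs = 24 + 4 = 28
10^1 = 10
Spill cost = 28 * 10 = 280

280


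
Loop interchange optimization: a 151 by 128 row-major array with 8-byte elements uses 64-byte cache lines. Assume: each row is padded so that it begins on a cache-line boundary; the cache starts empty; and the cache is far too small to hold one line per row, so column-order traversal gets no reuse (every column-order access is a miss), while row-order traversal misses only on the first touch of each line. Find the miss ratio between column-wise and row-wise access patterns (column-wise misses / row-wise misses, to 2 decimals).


Each row occupies 128 * 8 = 1024 bytes and starts on a line boundary, so it spans ceil(1024 / 64) = 16 cache lines.
Row-major traversal misses (one per line touched): 151 * ceil(128 * 8 / 64) = 2416
Column-major traversal misses (no reuse, every access misses): 151 * 128 = 19328
Ratio = 19328 / 2416 = 8.0

8.0


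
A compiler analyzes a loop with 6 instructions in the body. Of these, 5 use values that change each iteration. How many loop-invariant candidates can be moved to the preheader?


Invariant candidates = total - loop-dependent
= 6 - 5 = 1

1


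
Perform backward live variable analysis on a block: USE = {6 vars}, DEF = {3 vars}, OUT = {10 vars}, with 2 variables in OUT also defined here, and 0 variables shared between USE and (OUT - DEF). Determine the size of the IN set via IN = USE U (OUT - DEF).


OUT - DEF: 10 - 2 = 8
|IN| = |USE| + |OUT - DEF| - |USE ∩ (OUT - DEF)| = 6 + 8 - 0 = 14

14


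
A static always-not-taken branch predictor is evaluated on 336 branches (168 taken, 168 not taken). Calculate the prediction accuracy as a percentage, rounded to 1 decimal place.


Predictor: always-not-taken
Correct predictions = 168
Accuracy = 168 / 336 * 100 = 50.0%

50.0


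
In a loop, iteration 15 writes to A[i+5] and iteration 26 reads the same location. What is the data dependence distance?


Distance = read iteration - write iteration
= 26 - 15 = 11

11


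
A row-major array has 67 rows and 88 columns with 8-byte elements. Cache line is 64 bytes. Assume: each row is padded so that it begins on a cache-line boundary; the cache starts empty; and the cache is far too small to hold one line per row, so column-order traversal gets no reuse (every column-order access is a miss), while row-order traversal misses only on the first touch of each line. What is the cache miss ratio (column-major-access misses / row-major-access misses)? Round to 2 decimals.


Each row occupies 88 * 8 = 704 bytes and starts on a line boundary, so it spans ceil(704 / 64) = 11 cache lines.
Row-major traversal misses (one per line touched): 67 * ceil(88 * 8 / 64) = 737
Column-major traversal misses (no reuse, every access misses): 67 * 88 = 5896
Ratio = 5896 / 737 = 8.0

8.0


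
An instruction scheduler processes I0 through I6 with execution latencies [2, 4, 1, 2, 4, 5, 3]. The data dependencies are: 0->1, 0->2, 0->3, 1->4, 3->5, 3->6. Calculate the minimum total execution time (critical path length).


Compute longest path through dependency graph: dist(Ik) = max over predecessors of dist + latency(Ik).
dist(I0) = latency 2 = 2
dist(I1) = dist(I0) + 4 = 2 + 4 = 6
dist(I2) = dist(I0) + 1 = 2 + 1 = 3
dist(I3) = dist(I0) + 2 = 2 + 2 = 4
dist(I4) = dist(I1) + 4 = 6 + 4 = 10
dist(I5) = dist(I3) + 5 = 4 + 5 = 9
dist(I6) = dist(I3) + 3 = 4 + 3 = 7
Critical path = max dist = 10

10
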